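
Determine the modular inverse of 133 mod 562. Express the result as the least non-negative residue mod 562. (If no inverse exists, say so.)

131

Apply the Euclidean algorithm to 562 and 133:
562 = 4*133 + 30
133 = 4*30 + 13
30 = 2*13 + 4
13 = 3*4 + 1
4 = 4*1 + 0
The gcd is 1. Working backward:
1 = 13 − 3·4
1 = −3·30 + 7·13
1 = 7·133 − 31·30
1 = −31·562 + 131·133
So 133·131 ≡ 1 (mod 562).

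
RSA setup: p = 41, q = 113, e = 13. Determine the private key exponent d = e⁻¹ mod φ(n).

φ(n) = (p−1)(q−1) = 40·112 = 4480.
Need d with 13·d ≡ 1 (mod 4480). Apply the extended Euclidean algorithm:
4480 = 344×13 + 8
13 = 1×8 + 5
8 = 1×5 + 3
5 = 1×3 + 2
3 = 1×2 + 1
2 = 2×1 + 0
Back-substitute:
1 = 3 − 2
1 = −5 + 2·3
1 = 2·8 − 3·5
1 = −3·13 + 5·8
1 = 5·4480 − 1723·13
So 13·(-1723) ≡ 1 (mod 4480), hence d ≡ -1723 ≡ 2757 (mod 4480).

2757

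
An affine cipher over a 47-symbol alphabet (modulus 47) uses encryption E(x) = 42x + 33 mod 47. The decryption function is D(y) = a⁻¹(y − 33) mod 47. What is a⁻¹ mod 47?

28

Run Euclid on (47, 42):
47 = 1·42 + 5
42 = 8·5 + 2
5 = 2·2 + 1
2 = 2·1 + 0
gcd = 1, so the inverse exists. Back-substitute:
1 = 5 − 2·2
1 = −2·42 + 17·5
1 = 17·47 − 19·42
So 42·(-19) ≡ 1 (mod 47), and -19 ≡ 28 (mod 47).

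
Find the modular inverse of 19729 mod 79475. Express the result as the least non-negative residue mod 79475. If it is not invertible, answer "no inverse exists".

Run Euclid on (79475, 19729):
79475 = 4·19729 + 559
19729 = 35·559 + 164
559 = 3·164 + 67
164 = 2·67 + 30
67 = 2·30 + 7
30 = 4·7 + 2
7 = 3·2 + 1
2 = 2·1 + 0
The gcd is 1. Working backward:
1 = 7 − 3·2
1 = −3·30 + 13·7
1 = 13·67 − 29·30
1 = −29·164 + 71·67
1 = 71·559 − 242·164
1 = −242·19729 + 8541·559
1 = 8541·79475 − 34406·19729
Thus 19729·(-34406) ≡ 1 (mod 79475); reducing, -34406 mod 79475 = 45069.

45069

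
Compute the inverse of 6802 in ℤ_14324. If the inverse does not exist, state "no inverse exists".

no inverse exists

Compute gcd(6802, 14324):
14324 = 2×6802 + 720
6802 = 9×720 + 322
720 = 2×322 + 76
322 = 4×76 + 18
76 = 4×18 + 4
18 = 4×4 + 2
4 = 2×2 + 0
The gcd is 2, not 1, hence no inverse exists.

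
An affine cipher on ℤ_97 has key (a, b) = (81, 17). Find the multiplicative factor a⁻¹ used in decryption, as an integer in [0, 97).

6

Run Euclid on (97, 81):
97 = 1*81 + 16
81 = 5*16 + 1
16 = 16*1 + 0
The gcd is 1. Working backward:
1 = 81 − 5·16
1 = −5·97 + 6·81
So 81·6 ≡ 1 (mod 97).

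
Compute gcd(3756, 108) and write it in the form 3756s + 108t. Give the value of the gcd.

Apply Euclid's algorithm to 3756 and 108:
3756 = 34*108 + 84
108 = 1*84 + 24
84 = 3*24 + 12
24 = 2*12 + 0
gcd(3756, 108) = 12.
Working backward:
12 = 84 − 3·24
12 = −3·108 + 4·84
12 = 4·3756 − 139·108
So 12 = (4)·3756 + (-139)·108.

12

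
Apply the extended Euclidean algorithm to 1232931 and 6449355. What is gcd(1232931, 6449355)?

Euclidean algorithm:
6449355 = 5·1232931 + 284700
1232931 = 4·284700 + 94131
284700 = 3·94131 + 2307
94131 = 40·2307 + 1851
2307 = 1·1851 + 456
1851 = 4·456 + 27
456 = 16·27 + 24
27 = 1·24 + 3
24 = 8·3 + 0
gcd(1232931, 6449355) = 3.
Express as a combination:
3 = 27 − 24
3 = −456 + 17·27
3 = 17·1851 − 69·456
3 = −69·2307 + 86·1851
3 = 86·94131 − 3509·2307
3 = −3509·284700 + 10613·94131
3 = 10613·1232931 − 45961·284700
3 = −45961·6449355 + 240418·1232931
So 3 = (-45961)·6449355 + (240418)·1232931.

3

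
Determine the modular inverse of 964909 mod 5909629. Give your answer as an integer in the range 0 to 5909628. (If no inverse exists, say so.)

no inverse exists

Compute gcd(964909, 5909629):
5909629 = 6·964909 + 120175
964909 = 8·120175 + 3509
120175 = 34·3509 + 869
3509 = 4·869 + 33
869 = 26·33 + 11
33 = 3·11 + 0
gcd(964909, 5909629) = 11 ≠ 1, so 964909 has no multiplicative inverse modulo 5909629.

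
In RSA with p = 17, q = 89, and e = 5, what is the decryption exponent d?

845

φ(n) = (p−1)(q−1) = 16·88 = 1408.
Need d with 5·d ≡ 1 (mod 1408). Apply the extended Euclidean algorithm:
1408 = 281*5 + 3
5 = 1*3 + 2
3 = 1*2 + 1
2 = 2*1 + 0
Back-substitute:
1 = 3 − 2
1 = −5 + 2·3
1 = 2·1408 − 563·5
So 5·(-563) ≡ 1 (mod 1408), hence d ≡ -563 ≡ 845 (mod 1408).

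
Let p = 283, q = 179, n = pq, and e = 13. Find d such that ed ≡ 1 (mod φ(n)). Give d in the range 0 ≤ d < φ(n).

φ(n) = (p−1)(q−1) = 282·178 = 50196.
Need d with 13·d ≡ 1 (mod 50196). Apply the extended Euclidean algorithm:
50196 = 3861*13 + 3
13 = 4*3 + 1
3 = 3*1 + 0
Back-substitute:
1 = 13 − 4·3
1 = −4·50196 + 15445·13
So 13·15445 ≡ 1 (mod 50196), hence d = 15445.

15445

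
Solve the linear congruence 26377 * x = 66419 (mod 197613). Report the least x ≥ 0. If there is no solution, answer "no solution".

no solution

gcd(26377, 197613):
197613 = 7·26377 + 12974
26377 = 2·12974 + 429
12974 = 30·429 + 104
429 = 4·104 + 13
104 = 8·13 + 0
gcd = 13, but 13 ∤ 66419, so the congruence has no solution.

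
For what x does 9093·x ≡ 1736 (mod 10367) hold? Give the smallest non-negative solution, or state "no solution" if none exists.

First find gcd(9093, 10367):
10367 = 1×9093 + 1274
9093 = 7×1274 + 175
1274 = 7×175 + 49
175 = 3×49 + 28
49 = 1×28 + 21
28 = 1×21 + 7
21 = 3×7 + 0
gcd = 7 and 7 | 1736, so solutions exist. Divide through by 7: 1299x ≡ 248 (mod 1481).
Now find 1299⁻¹ mod 1481:
1481 = 1×1299 + 182
1299 = 7×182 + 25
182 = 7×25 + 7
25 = 3×7 + 4
7 = 1×4 + 3
4 = 1×3 + 1
3 = 3×1 + 0
Back-substitute:
1 = 4 − 3
1 = −7 + 2·4
1 = 2·25 − 7·7
1 = −7·182 + 51·25
1 = 51·1299 − 364·182
1 = −364·1481 + 415·1299
So 1299⁻¹ ≡ 415 (mod 1481).
Then x ≡ 415·248 ≡ 731 (mod 1481); the smallest non-negative solution is x = 731.

731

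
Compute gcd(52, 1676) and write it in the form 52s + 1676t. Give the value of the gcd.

4

Repeated division:
1676 = 32·52 + 12
52 = 4·12 + 4
12 = 3·4 + 0
gcd(52, 1676) = 4.
Working backward:
4 = 52 − 4·12
4 = −4·1676 + 129·52
So 4 = (-4)·1676 + (129)·52.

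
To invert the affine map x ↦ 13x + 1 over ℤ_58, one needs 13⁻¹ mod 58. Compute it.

9

Apply the Euclidean algorithm to 58 and 13:
58 = 4×13 + 6
13 = 2×6 + 1
6 = 6×1 + 0
gcd = 1, so the inverse exists. Back-substitute:
1 = 13 − 2·6
1 = −2·58 + 9·13
So 13·9 ≡ 1 (mod 58).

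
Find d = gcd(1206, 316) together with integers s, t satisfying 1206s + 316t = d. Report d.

Euclidean algorithm:
1206 = 3×316 + 258
316 = 1×258 + 58
258 = 4×58 + 26
58 = 2×26 + 6
26 = 4×6 + 2
6 = 3×2 + 0
gcd(1206, 316) = 2.
Working backward:
2 = 26 − 4·6
2 = −4·58 + 9·26
2 = 9·258 − 40·58
2 = −40·316 + 49·258
2 = 49·1206 − 187·316
So 2 = (49)·1206 + (-187)·316.

2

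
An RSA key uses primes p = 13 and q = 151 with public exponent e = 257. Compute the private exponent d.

1793

φ(n) = (p−1)(q−1) = 12·150 = 1800.
Need d with 257·d ≡ 1 (mod 1800). Apply the extended Euclidean algorithm:
1800 = 7·257 + 1
257 = 257·1 + 0
Back-substitute:
1 = 1800 − 7·257
So 257·(-7) ≡ 1 (mod 1800), hence d ≡ -7 ≡ 1793 (mod 1800).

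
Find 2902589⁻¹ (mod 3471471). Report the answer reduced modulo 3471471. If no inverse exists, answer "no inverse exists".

3378149

Apply the Euclidean algorithm to 3471471 and 2902589:
3471471 = 1×2902589 + 568882
2902589 = 5×568882 + 58179
568882 = 9×58179 + 45271
58179 = 1×45271 + 12908
45271 = 3×12908 + 6547
12908 = 1×6547 + 6361
6547 = 1×6361 + 186
6361 = 34×186 + 37
186 = 5×37 + 1
37 = 37×1 + 0
Since gcd(2902589, 3471471) = 1, back-substitute to write 1 as a combination:
1 = 186 − 5·37
1 = −5·6361 + 171·186
1 = 171·6547 − 176·6361
1 = −176·12908 + 347·6547
1 = 347·45271 − 1217·12908
1 = −1217·58179 + 1564·45271
1 = 1564·568882 − 15293·58179
1 = −15293·2902589 + 78029·568882
1 = 78029·3471471 − 93322·2902589
Hence 2902589⁻¹ ≡ -93322 ≡ 3378149 (mod 3471471).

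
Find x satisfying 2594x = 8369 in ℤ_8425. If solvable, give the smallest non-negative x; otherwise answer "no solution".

First find gcd(2594, 8425):
8425 = 3·2594 + 643
2594 = 4·643 + 22
643 = 29·22 + 5
22 = 4·5 + 2
5 = 2·2 + 1
2 = 2·1 + 0
gcd = 1, so a unique solution mod 8425 exists.
Back-substitute for the Bézout coefficients:
1 = 5 − 2·2
1 = −2·22 + 9·5
1 = 9·643 − 263·22
1 = −263·2594 + 1061·643
1 = 1061·8425 − 3446·2594
So 2594·(-3446) ≡ 1 (mod 8425), giving 2594⁻¹ ≡ 4979.
x ≡ 2594⁻¹·8369 ≡ 4979·8369 ≡ 7626 (mod 8425).

7626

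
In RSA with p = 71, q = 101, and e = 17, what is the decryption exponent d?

φ(n) = (p−1)(q−1) = 70·100 = 7000.
Need d with 17·d ≡ 1 (mod 7000). Apply the extended Euclidean algorithm:
7000 = 411·17 + 13
17 = 1·13 + 4
13 = 3·4 + 1
4 = 4·1 + 0
Back-substitute:
1 = 13 − 3·4
1 = −3·17 + 4·13
1 = 4·7000 − 1647·17
So 17·(-1647) ≡ 1 (mod 7000), hence d ≡ -1647 ≡ 5353 (mod 7000).

5353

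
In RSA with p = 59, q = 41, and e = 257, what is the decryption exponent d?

993

φ(n) = (p−1)(q−1) = 58·40 = 2320.
Need d with 257·d ≡ 1 (mod 2320). Apply the extended Euclidean algorithm:
2320 = 9·257 + 7
257 = 36·7 + 5
7 = 1·5 + 2
5 = 2·2 + 1
2 = 2·1 + 0
Back-substitute:
1 = 5 − 2·2
1 = −2·7 + 3·5
1 = 3·257 − 110·7
1 = −110·2320 + 993·257
So 257·993 ≡ 1 (mod 2320), hence d = 993.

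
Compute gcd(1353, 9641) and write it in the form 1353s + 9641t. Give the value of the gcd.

1

Euclidean algorithm:
9641 = 7·1353 + 170
1353 = 7·170 + 163
170 = 1·163 + 7
163 = 23·7 + 2
7 = 3·2 + 1
2 = 2·1 + 0
gcd(1353, 9641) = 1.
Working backward:
1 = 7 − 3·2
1 = −3·163 + 70·7
1 = 70·170 − 73·163
1 = −73·1353 + 581·170
1 = 581·9641 − 4140·1353
So 1 = (581)·9641 + (-4140)·1353.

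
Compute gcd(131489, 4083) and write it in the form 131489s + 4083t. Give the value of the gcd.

1

Euclidean algorithm:
131489 = 32×4083 + 833
4083 = 4×833 + 751
833 = 1×751 + 82
751 = 9×82 + 13
82 = 6×13 + 4
13 = 3×4 + 1
4 = 4×1 + 0
gcd(131489, 4083) = 1.
Back-substituting:
1 = 13 − 3·4
1 = −3·82 + 19·13
1 = 19·751 − 174·82
1 = −174·833 + 193·751
1 = 193·4083 − 946·833
1 = −946·131489 + 30465·4083
So 1 = (-946)·131489 + (30465)·4083.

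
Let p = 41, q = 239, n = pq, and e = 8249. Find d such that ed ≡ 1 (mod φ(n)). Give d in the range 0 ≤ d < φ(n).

φ(n) = (p−1)(q−1) = 40·238 = 9520.
Need d with 8249·d ≡ 1 (mod 9520). Apply the extended Euclidean algorithm:
9520 = 1×8249 + 1271
8249 = 6×1271 + 623
1271 = 2×623 + 25
623 = 24×25 + 23
25 = 1×23 + 2
23 = 11×2 + 1
2 = 2×1 + 0
Back-substitute:
1 = 23 − 11·2
1 = −11·25 + 12·23
1 = 12·623 − 299·25
1 = −299·1271 + 610·623
1 = 610·8249 − 3959·1271
1 = −3959·9520 + 4569·8249
So 8249·4569 ≡ 1 (mod 9520), hence d = 4569.

4569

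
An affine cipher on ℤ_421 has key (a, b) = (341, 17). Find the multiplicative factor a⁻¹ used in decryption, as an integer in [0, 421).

321

Apply the Euclidean algorithm to 421 and 341:
421 = 1×341 + 80
341 = 4×80 + 21
80 = 3×21 + 17
21 = 1×17 + 4
17 = 4×4 + 1
4 = 4×1 + 0
gcd = 1, so the inverse exists. Back-substitute:
1 = 17 − 4·4
1 = −4·21 + 5·17
1 = 5·80 − 19·21
1 = −19·341 + 81·80
1 = 81·421 − 100·341
So 341·(-100) ≡ 1 (mod 421), and -100 ≡ 321 (mod 421).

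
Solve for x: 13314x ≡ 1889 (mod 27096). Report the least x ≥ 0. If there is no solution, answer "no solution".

no solution

gcd(13314, 27096):
27096 = 2·13314 + 468
13314 = 28·468 + 210
468 = 2·210 + 48
210 = 4·48 + 18
48 = 2·18 + 12
18 = 1·12 + 6
12 = 2·6 + 0
gcd = 6, but 6 ∤ 1889, so the congruence has no solution.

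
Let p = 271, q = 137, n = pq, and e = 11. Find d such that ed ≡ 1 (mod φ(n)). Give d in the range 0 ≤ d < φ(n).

φ(n) = (p−1)(q−1) = 270·136 = 36720.
Need d with 11·d ≡ 1 (mod 36720). Apply the extended Euclidean algorithm:
36720 = 3338×11 + 2
11 = 5×2 + 1
2 = 2×1 + 0
Back-substitute:
1 = 11 − 5·2
1 = −5·36720 + 16691·11
So 11·16691 ≡ 1 (mod 36720), hence d = 16691.

16691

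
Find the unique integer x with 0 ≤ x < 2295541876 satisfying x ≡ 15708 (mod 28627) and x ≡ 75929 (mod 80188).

Write x = 15708 + 28627·k. Then 28627·k ≡ 75929 − 15708 ≡ 60221 (mod 80188).
Need 28627⁻¹ mod 80188. Extended Euclid on (80188, 28627):
80188 = 2·28627 + 22934
28627 = 1·22934 + 5693
22934 = 4·5693 + 162
5693 = 35·162 + 23
162 = 7·23 + 1
23 = 23·1 + 0
Back-substitute:
1 = 162 − 7·23
1 = −7·5693 + 246·162
1 = 246·22934 − 991·5693
1 = −991·28627 + 1237·22934
1 = 1237·80188 − 3465·28627
28627⁻¹ ≡ 76723 (mod 80188), so k ≡ 76723·60221 ≡ 63599 (mod 80188).
x = 15708 + 28627·63599 = 1820664281.

1820664281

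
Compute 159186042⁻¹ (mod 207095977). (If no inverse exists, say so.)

Extended Euclidean algorithm:
207095977 = 1·159186042 + 47909935
159186042 = 3·47909935 + 15456237
47909935 = 3·15456237 + 1541224
15456237 = 10·1541224 + 43997
1541224 = 35·43997 + 1329
43997 = 33·1329 + 140
1329 = 9·140 + 69
140 = 2·69 + 2
69 = 34·2 + 1
2 = 2·1 + 0
Since gcd(159186042, 207095977) = 1, back-substitute to write 1 as a combination:
1 = 69 − 34·2
1 = −34·140 + 69·69
1 = 69·1329 − 655·140
1 = −655·43997 + 21684·1329
1 = 21684·1541224 − 759595·43997
1 = −759595·15456237 + 7617634·1541224
1 = 7617634·47909935 − 23612497·15456237
1 = −23612497·159186042 + 78455125·47909935
1 = 78455125·207095977 − 102067622·159186042
Hence 159186042⁻¹ ≡ -102067622 ≡ 105028355 (mod 207095977).

105028355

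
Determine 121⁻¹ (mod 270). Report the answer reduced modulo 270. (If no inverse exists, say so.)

241

gcd(270, 121) by repeated division:
270 = 2*121 + 28
121 = 4*28 + 9
28 = 3*9 + 1
9 = 9*1 + 0
gcd = 1, so the inverse exists. Back-substitute:
1 = 28 − 3·9
1 = −3·121 + 13·28
1 = 13·270 − 29·121
Thus 121·(-29) ≡ 1 (mod 270); reducing, -29 mod 270 = 241.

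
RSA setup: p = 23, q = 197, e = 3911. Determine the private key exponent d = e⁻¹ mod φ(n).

871

φ(n) = (p−1)(q−1) = 22·196 = 4312.
Need d with 3911·d ≡ 1 (mod 4312). Apply the extended Euclidean algorithm:
4312 = 1*3911 + 401
3911 = 9*401 + 302
401 = 1*302 + 99
302 = 3*99 + 5
99 = 19*5 + 4
5 = 1*4 + 1
4 = 4*1 + 0
Back-substitute:
1 = 5 − 4
1 = −99 + 20·5
1 = 20·302 − 61·99
1 = −61·401 + 81·302
1 = 81·3911 − 790·401
1 = −790·4312 + 871·3911
So 3911·871 ≡ 1 (mod 4312), hence d = 871.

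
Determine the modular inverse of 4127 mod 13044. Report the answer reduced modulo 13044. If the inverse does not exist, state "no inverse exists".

1751

Apply the Euclidean algorithm to 13044 and 4127:
13044 = 3×4127 + 663
4127 = 6×663 + 149
663 = 4×149 + 67
149 = 2×67 + 15
67 = 4×15 + 7
15 = 2×7 + 1
7 = 7×1 + 0
The gcd is 1. Working backward:
1 = 15 − 2·7
1 = −2·67 + 9·15
1 = 9·149 − 20·67
1 = −20·663 + 89·149
1 = 89·4127 − 554·663
1 = −554·13044 + 1751·4127
So 4127·1751 ≡ 1 (mod 13044).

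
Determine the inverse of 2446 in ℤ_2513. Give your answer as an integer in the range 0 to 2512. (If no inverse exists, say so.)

Extended Euclidean algorithm:
2513 = 1·2446 + 67
2446 = 36·67 + 34
67 = 1·34 + 33
34 = 1·33 + 1
33 = 33·1 + 0
The gcd is 1. Working backward:
1 = 34 − 33
1 = −67 + 2·34
1 = 2·2446 − 73·67
1 = −73·2513 + 75·2446
So 2446·75 ≡ 1 (mod 2513).

75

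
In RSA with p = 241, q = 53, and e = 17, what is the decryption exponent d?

φ(n) = (p−1)(q−1) = 240·52 = 12480.
Need d with 17·d ≡ 1 (mod 12480). Apply the extended Euclidean algorithm:
12480 = 734*17 + 2
17 = 8*2 + 1
2 = 2*1 + 0
Back-substitute:
1 = 17 − 8·2
1 = −8·12480 + 5873·17
So 17·5873 ≡ 1 (mod 12480), hence d = 5873.

5873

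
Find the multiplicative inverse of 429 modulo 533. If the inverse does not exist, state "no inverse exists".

no inverse exists

Euclidean algorithm on 533, 429:
533 = 1*429 + 104
429 = 4*104 + 13
104 = 8*13 + 0
The gcd is 13, not 1, hence no inverse exists.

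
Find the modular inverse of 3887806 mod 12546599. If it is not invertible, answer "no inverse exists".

Compute gcd(3887806, 12546599):
12546599 = 3·3887806 + 883181
3887806 = 4·883181 + 355082
883181 = 2·355082 + 173017
355082 = 2·173017 + 9048
173017 = 19·9048 + 1105
9048 = 8·1105 + 208
1105 = 5·208 + 65
208 = 3·65 + 13
65 = 5·13 + 0
The gcd is 13, not 1, hence no inverse exists.

no inverse exists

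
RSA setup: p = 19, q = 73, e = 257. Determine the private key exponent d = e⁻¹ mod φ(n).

φ(n) = (p−1)(q−1) = 18·72 = 1296.
Need d with 257·d ≡ 1 (mod 1296). Apply the extended Euclidean algorithm:
1296 = 5×257 + 11
257 = 23×11 + 4
11 = 2×4 + 3
4 = 1×3 + 1
3 = 3×1 + 0
Back-substitute:
1 = 4 − 3
1 = −11 + 3·4
1 = 3·257 − 70·11
1 = −70·1296 + 353·257
So 257·353 ≡ 1 (mod 1296), hence d = 353.

353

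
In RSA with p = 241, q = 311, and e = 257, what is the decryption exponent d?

φ(n) = (p−1)(q−1) = 240·310 = 74400.
Need d with 257·d ≡ 1 (mod 74400). Apply the extended Euclidean algorithm:
74400 = 289*257 + 127
257 = 2*127 + 3
127 = 42*3 + 1
3 = 3*1 + 0
Back-substitute:
1 = 127 − 42·3
1 = −42·257 + 85·127
1 = 85·74400 − 24607·257
So 257·(-24607) ≡ 1 (mod 74400), hence d ≡ -24607 ≡ 49793 (mod 74400).

49793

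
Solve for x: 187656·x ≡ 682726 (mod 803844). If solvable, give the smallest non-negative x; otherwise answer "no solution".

no solution

gcd(187656, 803844):
803844 = 4·187656 + 53220
187656 = 3·53220 + 27996
53220 = 1·27996 + 25224
27996 = 1·25224 + 2772
25224 = 9·2772 + 276
2772 = 10·276 + 12
276 = 23·12 + 0
gcd = 12, but 12 ∤ 682726, so the congruence has no solution.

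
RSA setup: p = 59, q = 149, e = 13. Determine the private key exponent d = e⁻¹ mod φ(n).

1981

φ(n) = (p−1)(q−1) = 58·148 = 8584.
Need d with 13·d ≡ 1 (mod 8584). Apply the extended Euclidean algorithm:
8584 = 660*13 + 4
13 = 3*4 + 1
4 = 4*1 + 0
Back-substitute:
1 = 13 − 3·4
1 = −3·8584 + 1981·13
So 13·1981 ≡ 1 (mod 8584), hence d = 1981.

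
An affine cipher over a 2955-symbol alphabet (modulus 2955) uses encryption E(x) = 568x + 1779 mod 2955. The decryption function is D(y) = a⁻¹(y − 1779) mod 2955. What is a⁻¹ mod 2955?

2107

Extended Euclidean algorithm:
2955 = 5*568 + 115
568 = 4*115 + 108
115 = 1*108 + 7
108 = 15*7 + 3
7 = 2*3 + 1
3 = 3*1 + 0
The gcd is 1. Working backward:
1 = 7 − 2·3
1 = −2·108 + 31·7
1 = 31·115 − 33·108
1 = −33·568 + 163·115
1 = 163·2955 − 848·568
Hence 568⁻¹ ≡ -848 ≡ 2107 (mod 2955).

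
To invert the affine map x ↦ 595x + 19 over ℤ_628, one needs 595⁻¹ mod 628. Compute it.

19

Apply the Euclidean algorithm to 628 and 595:
628 = 1×595 + 33
595 = 18×33 + 1
33 = 33×1 + 0
gcd = 1, so the inverse exists. Back-substitute:
1 = 595 − 18·33
1 = −18·628 + 19·595
So 595·19 ≡ 1 (mod 628).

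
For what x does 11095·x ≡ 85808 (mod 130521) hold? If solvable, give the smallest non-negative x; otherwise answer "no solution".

First find gcd(11095, 130521):
130521 = 11*11095 + 8476
11095 = 1*8476 + 2619
8476 = 3*2619 + 619
2619 = 4*619 + 143
619 = 4*143 + 47
143 = 3*47 + 2
47 = 23*2 + 1
2 = 2*1 + 0
gcd = 1, so a unique solution mod 130521 exists.
Back-substitute for the Bézout coefficients:
1 = 47 − 23·2
1 = −23·143 + 70·47
1 = 70·619 − 303·143
1 = −303·2619 + 1282·619
1 = 1282·8476 − 4149·2619
1 = −4149·11095 + 5431·8476
1 = 5431·130521 − 63890·11095
So 11095·(-63890) ≡ 1 (mod 130521), giving 11095⁻¹ ≡ 66631.
x ≡ 11095⁻¹·85808 ≡ 66631·85808 ≡ 443 (mod 130521).

443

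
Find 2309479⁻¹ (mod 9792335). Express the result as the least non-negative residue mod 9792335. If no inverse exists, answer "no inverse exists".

Extended Euclidean algorithm:
9792335 = 4*2309479 + 554419
2309479 = 4*554419 + 91803
554419 = 6*91803 + 3601
91803 = 25*3601 + 1778
3601 = 2*1778 + 45
1778 = 39*45 + 23
45 = 1*23 + 22
23 = 1*22 + 1
22 = 22*1 + 0
gcd = 1, so the inverse exists. Back-substitute:
1 = 23 − 22
1 = −45 + 2·23
1 = 2·1778 − 79·45
1 = −79·3601 + 160·1778
1 = 160·91803 − 4079·3601
1 = −4079·554419 + 24634·91803
1 = 24634·2309479 − 102615·554419
1 = −102615·9792335 + 435094·2309479
So 2309479·435094 ≡ 1 (mod 9792335).

435094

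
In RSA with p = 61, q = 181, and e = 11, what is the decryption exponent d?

5891

φ(n) = (p−1)(q−1) = 60·180 = 10800.
Need d with 11·d ≡ 1 (mod 10800). Apply the extended Euclidean algorithm:
10800 = 981×11 + 9
11 = 1×9 + 2
9 = 4×2 + 1
2 = 2×1 + 0
Back-substitute:
1 = 9 − 4·2
1 = −4·11 + 5·9
1 = 5·10800 − 4909·11
So 11·(-4909) ≡ 1 (mod 10800), hence d ≡ -4909 ≡ 5891 (mod 10800).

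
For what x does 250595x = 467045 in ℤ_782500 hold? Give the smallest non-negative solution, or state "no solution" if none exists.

32411

First find gcd(250595, 782500):
782500 = 3*250595 + 30715
250595 = 8*30715 + 4875
30715 = 6*4875 + 1465
4875 = 3*1465 + 480
1465 = 3*480 + 25
480 = 19*25 + 5
25 = 5*5 + 0
gcd = 5 and 5 | 467045, so solutions exist. Divide through by 5: 50119x ≡ 93409 (mod 156500).
Now find 50119⁻¹ mod 156500:
156500 = 3*50119 + 6143
50119 = 8*6143 + 975
6143 = 6*975 + 293
975 = 3*293 + 96
293 = 3*96 + 5
96 = 19*5 + 1
5 = 5*1 + 0
Back-substitute:
1 = 96 − 19·5
1 = −19·293 + 58·96
1 = 58·975 − 193·293
1 = −193·6143 + 1216·975
1 = 1216·50119 − 9921·6143
1 = −9921·156500 + 30979·50119
So 50119⁻¹ ≡ 30979 (mod 156500).
Then x ≡ 30979·93409 ≡ 32411 (mod 156500); the smallest non-negative solution is x = 32411.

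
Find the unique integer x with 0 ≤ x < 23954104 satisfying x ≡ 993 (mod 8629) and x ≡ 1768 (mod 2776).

Write x = 993 + 8629·k. Then 8629·k ≡ 1768 − 993 ≡ 775 (mod 2776).
Need 8629⁻¹ mod 2776. Extended Euclid on (2776, 301):
2776 = 9·301 + 67
301 = 4·67 + 33
67 = 2·33 + 1
33 = 33·1 + 0
Back-substitute:
1 = 67 − 2·33
1 = −2·301 + 9·67
1 = 9·2776 − 83·301
8629⁻¹ ≡ 2693 (mod 2776), so k ≡ 2693·775 ≡ 2299 (mod 2776).
x = 993 + 8629·2299 = 19839064.

19839064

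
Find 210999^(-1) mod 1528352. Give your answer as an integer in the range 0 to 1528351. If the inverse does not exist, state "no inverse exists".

1342631

Apply the Euclidean algorithm to 1528352 and 210999:
1528352 = 7*210999 + 51359
210999 = 4*51359 + 5563
51359 = 9*5563 + 1292
5563 = 4*1292 + 395
1292 = 3*395 + 107
395 = 3*107 + 74
107 = 1*74 + 33
74 = 2*33 + 8
33 = 4*8 + 1
8 = 8*1 + 0
The gcd is 1. Working backward:
1 = 33 − 4·8
1 = −4·74 + 9·33
1 = 9·107 − 13·74
1 = −13·395 + 48·107
1 = 48·1292 − 157·395
1 = −157·5563 + 676·1292
1 = 676·51359 − 6241·5563
1 = −6241·210999 + 25640·51359
1 = 25640·1528352 − 185721·210999
Hence 210999⁻¹ ≡ -185721 ≡ 1342631 (mod 1528352).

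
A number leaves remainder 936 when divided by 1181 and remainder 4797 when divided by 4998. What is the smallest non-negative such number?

Write x = 936 + 1181·k. Then 1181·k ≡ 4797 − 936 ≡ 3861 (mod 4998).
Need 1181⁻¹ mod 4998. Extended Euclid on (4998, 1181):
4998 = 4×1181 + 274
1181 = 4×274 + 85
274 = 3×85 + 19
85 = 4×19 + 9
19 = 2×9 + 1
9 = 9×1 + 0
Back-substitute:
1 = 19 − 2·9
1 = −2·85 + 9·19
1 = 9·274 − 29·85
1 = −29·1181 + 125·274
1 = 125·4998 − 529·1181
1181⁻¹ ≡ 4469 (mod 4998), so k ≡ 4469·3861 ≡ 1713 (mod 4998).
x = 936 + 1181·1713 = 2023989.

2023989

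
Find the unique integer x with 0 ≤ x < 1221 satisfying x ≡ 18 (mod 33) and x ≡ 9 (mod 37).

Write x = 18 + 33·k. Then 33·k ≡ 9 − 18 ≡ 28 (mod 37).
Need 33⁻¹ mod 37. Extended Euclid on (37, 33):
37 = 1*33 + 4
33 = 8*4 + 1
4 = 4*1 + 0
Back-substitute:
1 = 33 − 8·4
1 = −8·37 + 9·33
33⁻¹ ≡ 9 (mod 37), so k ≡ 9·28 ≡ 30 (mod 37).
x = 18 + 33·30 = 1008.

1008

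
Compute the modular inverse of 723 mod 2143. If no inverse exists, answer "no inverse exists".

Run Euclid on (2143, 723):
2143 = 2*723 + 697
723 = 1*697 + 26
697 = 26*26 + 21
26 = 1*21 + 5
21 = 4*5 + 1
5 = 5*1 + 0
gcd = 1, so the inverse exists. Back-substitute:
1 = 21 − 4·5
1 = −4·26 + 5·21
1 = 5·697 − 134·26
1 = −134·723 + 139·697
1 = 139·2143 − 412·723
So 723·(-412) ≡ 1 (mod 2143), and -412 ≡ 1731 (mod 2143).

1731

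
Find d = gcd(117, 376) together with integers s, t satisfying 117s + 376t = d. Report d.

1

Apply Euclid's algorithm to 376 and 117:
376 = 3·117 + 25
117 = 4·25 + 17
25 = 1·17 + 8
17 = 2·8 + 1
8 = 8·1 + 0
gcd(117, 376) = 1.
Express as a combination:
1 = 17 − 2·8
1 = −2·25 + 3·17
1 = 3·117 − 14·25
1 = −14·376 + 45·117
So 1 = (-14)·376 + (45)·117.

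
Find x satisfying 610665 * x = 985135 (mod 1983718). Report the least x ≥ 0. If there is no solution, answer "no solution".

no solution

gcd(610665, 1983718):
1983718 = 3·610665 + 151723
610665 = 4·151723 + 3773
151723 = 40·3773 + 803
3773 = 4·803 + 561
803 = 1·561 + 242
561 = 2·242 + 77
242 = 3·77 + 11
77 = 7·11 + 0
gcd = 11, but 11 ∤ 985135, so the congruence has no solution.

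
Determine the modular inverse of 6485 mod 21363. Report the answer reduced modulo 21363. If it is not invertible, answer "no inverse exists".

Apply the Euclidean algorithm to 21363 and 6485:
21363 = 3*6485 + 1908
6485 = 3*1908 + 761
1908 = 2*761 + 386
761 = 1*386 + 375
386 = 1*375 + 11
375 = 34*11 + 1
11 = 11*1 + 0
The gcd is 1. Working backward:
1 = 375 − 34·11
1 = −34·386 + 35·375
1 = 35·761 − 69·386
1 = −69·1908 + 173·761
1 = 173·6485 − 588·1908
1 = −588·21363 + 1937·6485
So 6485·1937 ≡ 1 (mod 21363).

1937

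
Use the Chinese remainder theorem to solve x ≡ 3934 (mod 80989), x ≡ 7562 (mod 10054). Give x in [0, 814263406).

741701196

Write x = 3934 + 80989·k. Then 80989·k ≡ 7562 − 3934 ≡ 3628 (mod 10054).
Need 80989⁻¹ mod 10054. Extended Euclid on (10054, 557):
10054 = 18×557 + 28
557 = 19×28 + 25
28 = 1×25 + 3
25 = 8×3 + 1
3 = 3×1 + 0
Back-substitute:
1 = 25 − 8·3
1 = −8·28 + 9·25
1 = 9·557 − 179·28
1 = −179·10054 + 3231·557
80989⁻¹ ≡ 3231 (mod 10054), so k ≡ 3231·3628 ≡ 9158 (mod 10054).
x = 3934 + 80989·9158 = 741701196.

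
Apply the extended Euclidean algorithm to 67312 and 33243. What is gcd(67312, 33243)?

Repeated division:
67312 = 2*33243 + 826
33243 = 40*826 + 203
826 = 4*203 + 14
203 = 14*14 + 7
14 = 2*7 + 0
gcd(67312, 33243) = 7.
Back-substituting:
7 = 203 − 14·14
7 = −14·826 + 57·203
7 = 57·33243 − 2294·826
7 = −2294·67312 + 4645·33243
So 7 = (-2294)·67312 + (4645)·33243.

7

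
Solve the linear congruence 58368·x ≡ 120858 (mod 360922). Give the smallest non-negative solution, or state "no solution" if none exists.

92403

First find gcd(58368, 360922):
360922 = 6×58368 + 10714
58368 = 5×10714 + 4798
10714 = 2×4798 + 1118
4798 = 4×1118 + 326
1118 = 3×326 + 140
326 = 2×140 + 46
140 = 3×46 + 2
46 = 23×2 + 0
gcd = 2 and 2 | 120858, so solutions exist. Divide through by 2: 29184x ≡ 60429 (mod 180461).
Now find 29184⁻¹ mod 180461:
180461 = 6·29184 + 5357
29184 = 5·5357 + 2399
5357 = 2·2399 + 559
2399 = 4·559 + 163
559 = 3·163 + 70
163 = 2·70 + 23
70 = 3·23 + 1
23 = 23·1 + 0
Back-substitute:
1 = 70 − 3·23
1 = −3·163 + 7·70
1 = 7·559 − 24·163
1 = −24·2399 + 103·559
1 = 103·5357 − 230·2399
1 = −230·29184 + 1253·5357
1 = 1253·180461 − 7748·29184
So 29184·(-7748) ≡ 1 (mod 180461), i.e. 29184⁻¹ ≡ 172713.
Then x ≡ 172713·60429 ≡ 92403 (mod 180461); the smallest non-negative solution is x = 92403.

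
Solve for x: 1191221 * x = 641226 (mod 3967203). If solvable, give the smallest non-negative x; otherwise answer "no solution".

First find gcd(1191221, 3967203):
3967203 = 3·1191221 + 393540
1191221 = 3·393540 + 10601
393540 = 37·10601 + 1303
10601 = 8·1303 + 177
1303 = 7·177 + 64
177 = 2·64 + 49
64 = 1·49 + 15
49 = 3·15 + 4
15 = 3·4 + 3
4 = 1·3 + 1
3 = 3·1 + 0
gcd = 1, so a unique solution mod 3967203 exists.
Back-substitute for the Bézout coefficients:
1 = 4 − 3
1 = −15 + 4·4
1 = 4·49 − 13·15
1 = −13·64 + 17·49
1 = 17·177 − 47·64
1 = −47·1303 + 346·177
1 = 346·10601 − 2815·1303
1 = −2815·393540 + 104501·10601
1 = 104501·1191221 − 316318·393540
1 = −316318·3967203 + 1053455·1191221
So 1191221·(1053455) ≡ 1 (mod 3967203), giving 1191221⁻¹ ≡ 1053455.
x ≡ 1191221⁻¹·641226 ≡ 1053455·641226 ≡ 3113817 (mod 3967203).

3113817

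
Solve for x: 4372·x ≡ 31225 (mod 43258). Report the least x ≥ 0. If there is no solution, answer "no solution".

gcd(4372, 43258):
43258 = 9·4372 + 3910
4372 = 1·3910 + 462
3910 = 8·462 + 214
462 = 2·214 + 34
214 = 6·34 + 10
34 = 3·10 + 4
10 = 2·4 + 2
4 = 2·2 + 0
gcd = 2, but 2 ∤ 31225, so the congruence has no solution.

no solution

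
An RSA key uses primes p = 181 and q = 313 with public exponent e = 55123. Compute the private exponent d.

φ(n) = (p−1)(q−1) = 180·312 = 56160.
Need d with 55123·d ≡ 1 (mod 56160). Apply the extended Euclidean algorithm:
56160 = 1·55123 + 1037
55123 = 53·1037 + 162
1037 = 6·162 + 65
162 = 2·65 + 32
65 = 2·32 + 1
32 = 32·1 + 0
Back-substitute:
1 = 65 − 2·32
1 = −2·162 + 5·65
1 = 5·1037 − 32·162
1 = −32·55123 + 1701·1037
1 = 1701·56160 − 1733·55123
So 55123·(-1733) ≡ 1 (mod 56160), hence d ≡ -1733 ≡ 54427 (mod 56160).

54427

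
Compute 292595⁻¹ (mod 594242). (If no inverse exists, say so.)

gcd(594242, 292595) by repeated division:
594242 = 2·292595 + 9052
292595 = 32·9052 + 2931
9052 = 3·2931 + 259
2931 = 11·259 + 82
259 = 3·82 + 13
82 = 6·13 + 4
13 = 3·4 + 1
4 = 4·1 + 0
Since gcd(292595, 594242) = 1, back-substitute to write 1 as a combination:
1 = 13 − 3·4
1 = −3·82 + 19·13
1 = 19·259 − 60·82
1 = −60·2931 + 679·259
1 = 679·9052 − 2097·2931
1 = −2097·292595 + 67783·9052
1 = 67783·594242 − 137663·292595
Thus 292595·(-137663) ≡ 1 (mod 594242); reducing, -137663 mod 594242 = 456579.

456579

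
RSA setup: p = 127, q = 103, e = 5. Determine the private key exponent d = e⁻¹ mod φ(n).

5141

φ(n) = (p−1)(q−1) = 126·102 = 12852.
Need d with 5·d ≡ 1 (mod 12852). Apply the extended Euclidean algorithm:
12852 = 2570·5 + 2
5 = 2·2 + 1
2 = 2·1 + 0
Back-substitute:
1 = 5 − 2·2
1 = −2·12852 + 5141·5
So 5·5141 ≡ 1 (mod 12852), hence d = 5141.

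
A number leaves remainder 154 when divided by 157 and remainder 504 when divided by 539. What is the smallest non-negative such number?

74886

Write x = 154 + 157·k. Then 157·k ≡ 504 − 154 ≡ 350 (mod 539).
Need 157⁻¹ mod 539. Extended Euclid on (539, 157):
539 = 3*157 + 68
157 = 2*68 + 21
68 = 3*21 + 5
21 = 4*5 + 1
5 = 5*1 + 0
Back-substitute:
1 = 21 − 4·5
1 = −4·68 + 13·21
1 = 13·157 − 30·68
1 = −30·539 + 103·157
157⁻¹ ≡ 103 (mod 539), so k ≡ 103·350 ≡ 476 (mod 539).
x = 154 + 157·476 = 74886.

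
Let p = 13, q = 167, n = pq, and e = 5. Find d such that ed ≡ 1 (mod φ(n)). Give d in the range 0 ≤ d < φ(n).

φ(n) = (p−1)(q−1) = 12·166 = 1992.
Need d with 5·d ≡ 1 (mod 1992). Apply the extended Euclidean algorithm:
1992 = 398·5 + 2
5 = 2·2 + 1
2 = 2·1 + 0
Back-substitute:
1 = 5 − 2·2
1 = −2·1992 + 797·5
So 5·797 ≡ 1 (mod 1992), hence d = 797.

797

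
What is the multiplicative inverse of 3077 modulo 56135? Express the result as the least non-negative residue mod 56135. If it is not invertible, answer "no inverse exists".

Extended Euclidean algorithm:
56135 = 18·3077 + 749
3077 = 4·749 + 81
749 = 9·81 + 20
81 = 4·20 + 1
20 = 20·1 + 0
Since gcd(3077, 56135) = 1, back-substitute to write 1 as a combination:
1 = 81 − 4·20
1 = −4·749 + 37·81
1 = 37·3077 − 152·749
1 = −152·56135 + 2773·3077
So 3077·2773 ≡ 1 (mod 56135).

2773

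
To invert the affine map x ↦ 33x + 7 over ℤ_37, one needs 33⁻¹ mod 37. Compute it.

gcd(37, 33) by repeated division:
37 = 1×33 + 4
33 = 8×4 + 1
4 = 4×1 + 0
gcd = 1, so the inverse exists. Back-substitute:
1 = 33 − 8·4
1 = −8·37 + 9·33
So 33·9 ≡ 1 (mod 37).

9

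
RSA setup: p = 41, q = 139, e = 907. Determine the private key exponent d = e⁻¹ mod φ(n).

φ(n) = (p−1)(q−1) = 40·138 = 5520.
Need d with 907·d ≡ 1 (mod 5520). Apply the extended Euclidean algorithm:
5520 = 6·907 + 78
907 = 11·78 + 49
78 = 1·49 + 29
49 = 1·29 + 20
29 = 1·20 + 9
20 = 2·9 + 2
9 = 4·2 + 1
2 = 2·1 + 0
Back-substitute:
1 = 9 − 4·2
1 = −4·20 + 9·9
1 = 9·29 − 13·20
1 = −13·49 + 22·29
1 = 22·78 − 35·49
1 = −35·907 + 407·78
1 = 407·5520 − 2477·907
So 907·(-2477) ≡ 1 (mod 5520), hence d ≡ -2477 ≡ 3043 (mod 5520).

3043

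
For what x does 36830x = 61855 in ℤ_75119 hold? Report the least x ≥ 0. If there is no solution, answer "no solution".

68135

First find gcd(36830, 75119):
75119 = 2*36830 + 1459
36830 = 25*1459 + 355
1459 = 4*355 + 39
355 = 9*39 + 4
39 = 9*4 + 3
4 = 1*3 + 1
3 = 3*1 + 0
gcd = 1, so a unique solution mod 75119 exists.
Back-substitute for the Bézout coefficients:
1 = 4 − 3
1 = −39 + 10·4
1 = 10·355 − 91·39
1 = −91·1459 + 374·355
1 = 374·36830 − 9441·1459
1 = −9441·75119 + 19256·36830
So 36830·(19256) ≡ 1 (mod 75119), giving 36830⁻¹ ≡ 19256.
x ≡ 36830⁻¹·61855 ≡ 19256·61855 ≡ 68135 (mod 75119).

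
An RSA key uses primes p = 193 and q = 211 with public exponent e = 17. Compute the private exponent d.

φ(n) = (p−1)(q−1) = 192·210 = 40320.
Need d with 17·d ≡ 1 (mod 40320). Apply the extended Euclidean algorithm:
40320 = 2371*17 + 13
17 = 1*13 + 4
13 = 3*4 + 1
4 = 4*1 + 0
Back-substitute:
1 = 13 − 3·4
1 = −3·17 + 4·13
1 = 4·40320 − 9487·17
So 17·(-9487) ≡ 1 (mod 40320), hence d ≡ -9487 ≡ 30833 (mod 40320).

30833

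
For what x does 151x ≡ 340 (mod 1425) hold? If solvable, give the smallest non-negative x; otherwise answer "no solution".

40

First find gcd(151, 1425):
1425 = 9·151 + 66
151 = 2·66 + 19
66 = 3·19 + 9
19 = 2·9 + 1
9 = 9·1 + 0
gcd = 1, so a unique solution mod 1425 exists.
Back-substitute for the Bézout coefficients:
1 = 19 − 2·9
1 = −2·66 + 7·19
1 = 7·151 − 16·66
1 = −16·1425 + 151·151
So 151·(151) ≡ 1 (mod 1425), giving 151⁻¹ ≡ 151.
x ≡ 151⁻¹·340 ≡ 151·340 ≡ 40 (mod 1425).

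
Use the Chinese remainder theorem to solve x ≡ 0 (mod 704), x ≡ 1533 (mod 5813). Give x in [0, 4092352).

879296

Write x = 0 + 704·k. Then 704·k ≡ 1533 − 0 ≡ 1533 (mod 5813).
Need 704⁻¹ mod 5813. Extended Euclid on (5813, 704):
5813 = 8×704 + 181
704 = 3×181 + 161
181 = 1×161 + 20
161 = 8×20 + 1
20 = 20×1 + 0
Back-substitute:
1 = 161 − 8·20
1 = −8·181 + 9·161
1 = 9·704 − 35·181
1 = −35·5813 + 289·704
704⁻¹ ≡ 289 (mod 5813), so k ≡ 289·1533 ≡ 1249 (mod 5813).
x = 0 + 704·1249 = 879296.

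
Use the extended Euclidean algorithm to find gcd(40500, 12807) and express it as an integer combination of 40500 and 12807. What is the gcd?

Euclidean algorithm:
40500 = 3*12807 + 2079
12807 = 6*2079 + 333
2079 = 6*333 + 81
333 = 4*81 + 9
81 = 9*9 + 0
gcd(40500, 12807) = 9.
Back-substituting:
9 = 333 − 4·81
9 = −4·2079 + 25·333
9 = 25·12807 − 154·2079
9 = −154·40500 + 487·12807
So 9 = (-154)·40500 + (487)·12807.

9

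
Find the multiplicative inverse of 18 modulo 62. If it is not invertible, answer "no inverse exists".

no inverse exists

Compute gcd(18, 62):
62 = 3·18 + 8
18 = 2·8 + 2
8 = 4·2 + 0
Since gcd = 2 > 1, 18 is not a unit mod 62.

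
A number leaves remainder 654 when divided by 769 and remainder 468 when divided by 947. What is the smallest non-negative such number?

Write x = 654 + 769·k. Then 769·k ≡ 468 − 654 ≡ 761 (mod 947).
Need 769⁻¹ mod 947. Extended Euclid on (947, 769):
947 = 1·769 + 178
769 = 4·178 + 57
178 = 3·57 + 7
57 = 8·7 + 1
7 = 7·1 + 0
Back-substitute:
1 = 57 − 8·7
1 = −8·178 + 25·57
1 = 25·769 − 108·178
1 = −108·947 + 133·769
769⁻¹ ≡ 133 (mod 947), so k ≡ 133·761 ≡ 831 (mod 947).
x = 654 + 769·831 = 639693.

639693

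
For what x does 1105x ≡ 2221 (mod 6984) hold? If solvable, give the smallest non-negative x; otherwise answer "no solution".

First find gcd(1105, 6984):
6984 = 6×1105 + 354
1105 = 3×354 + 43
354 = 8×43 + 10
43 = 4×10 + 3
10 = 3×3 + 1
3 = 3×1 + 0
gcd = 1, so a unique solution mod 6984 exists.
Back-substitute for the Bézout coefficients:
1 = 10 − 3·3
1 = −3·43 + 13·10
1 = 13·354 − 107·43
1 = −107·1105 + 334·354
1 = 334·6984 − 2111·1105
So 1105·(-2111) ≡ 1 (mod 6984), giving 1105⁻¹ ≡ 4873.
x ≡ 1105⁻¹·2221 ≡ 4873·2221 ≡ 4717 (mod 6984).

4717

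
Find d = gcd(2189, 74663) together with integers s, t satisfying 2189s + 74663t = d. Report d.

Euclidean algorithm:
74663 = 34×2189 + 237
2189 = 9×237 + 56
237 = 4×56 + 13
56 = 4×13 + 4
13 = 3×4 + 1
4 = 4×1 + 0
gcd(2189, 74663) = 1.
Working backward:
1 = 13 − 3·4
1 = −3·56 + 13·13
1 = 13·237 − 55·56
1 = −55·2189 + 508·237
1 = 508·74663 − 17327·2189
So 1 = (508)·74663 + (-17327)·2189.

1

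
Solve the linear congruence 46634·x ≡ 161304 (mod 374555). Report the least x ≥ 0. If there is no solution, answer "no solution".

First find gcd(46634, 374555):
374555 = 8*46634 + 1483
46634 = 31*1483 + 661
1483 = 2*661 + 161
661 = 4*161 + 17
161 = 9*17 + 8
17 = 2*8 + 1
8 = 8*1 + 0
gcd = 1, so a unique solution mod 374555 exists.
Back-substitute for the Bézout coefficients:
1 = 17 − 2·8
1 = −2·161 + 19·17
1 = 19·661 − 78·161
1 = −78·1483 + 175·661
1 = 175·46634 − 5503·1483
1 = −5503·374555 + 44199·46634
So 46634·(44199) ≡ 1 (mod 374555), giving 46634⁻¹ ≡ 44199.
x ≡ 46634⁻¹·161304 ≡ 44199·161304 ≡ 195626 (mod 374555).

195626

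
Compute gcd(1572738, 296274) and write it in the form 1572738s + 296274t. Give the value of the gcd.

Apply Euclid's algorithm to 1572738 and 296274:
1572738 = 5·296274 + 91368
296274 = 3·91368 + 22170
91368 = 4·22170 + 2688
22170 = 8·2688 + 666
2688 = 4·666 + 24
666 = 27·24 + 18
24 = 1·18 + 6
18 = 3·6 + 0
gcd(1572738, 296274) = 6.
Working backward:
6 = 24 − 18
6 = −666 + 28·24
6 = 28·2688 − 113·666
6 = −113·22170 + 932·2688
6 = 932·91368 − 3841·22170
6 = −3841·296274 + 12455·91368
6 = 12455·1572738 − 66116·296274
So 6 = (12455)·1572738 + (-66116)·296274.

6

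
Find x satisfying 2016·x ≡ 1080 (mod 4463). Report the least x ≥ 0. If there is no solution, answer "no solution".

3029

First find gcd(2016, 4463):
4463 = 2·2016 + 431
2016 = 4·431 + 292
431 = 1·292 + 139
292 = 2·139 + 14
139 = 9·14 + 13
14 = 1·13 + 1
13 = 13·1 + 0
gcd = 1, so a unique solution mod 4463 exists.
Back-substitute for the Bézout coefficients:
1 = 14 − 13
1 = −139 + 10·14
1 = 10·292 − 21·139
1 = −21·431 + 31·292
1 = 31·2016 − 145·431
1 = −145·4463 + 321·2016
So 2016·(321) ≡ 1 (mod 4463), giving 2016⁻¹ ≡ 321.
x ≡ 2016⁻¹·1080 ≡ 321·1080 ≡ 3029 (mod 4463).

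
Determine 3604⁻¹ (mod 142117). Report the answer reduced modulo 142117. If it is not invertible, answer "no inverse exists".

gcd(142117, 3604) by repeated division:
142117 = 39*3604 + 1561
3604 = 2*1561 + 482
1561 = 3*482 + 115
482 = 4*115 + 22
115 = 5*22 + 5
22 = 4*5 + 2
5 = 2*2 + 1
2 = 2*1 + 0
The gcd is 1. Working backward:
1 = 5 − 2·2
1 = −2·22 + 9·5
1 = 9·115 − 47·22
1 = −47·482 + 197·115
1 = 197·1561 − 638·482
1 = −638·3604 + 1473·1561
1 = 1473·142117 − 58085·3604
Thus 3604·(-58085) ≡ 1 (mod 142117); reducing, -58085 mod 142117 = 84032.

84032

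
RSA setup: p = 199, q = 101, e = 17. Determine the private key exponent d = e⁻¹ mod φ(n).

8153

φ(n) = (p−1)(q−1) = 198·100 = 19800.
Need d with 17·d ≡ 1 (mod 19800). Apply the extended Euclidean algorithm:
19800 = 1164×17 + 12
17 = 1×12 + 5
12 = 2×5 + 2
5 = 2×2 + 1
2 = 2×1 + 0
Back-substitute:
1 = 5 − 2·2
1 = −2·12 + 5·5
1 = 5·17 − 7·12
1 = −7·19800 + 8153·17
So 17·8153 ≡ 1 (mod 19800), hence d = 8153.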